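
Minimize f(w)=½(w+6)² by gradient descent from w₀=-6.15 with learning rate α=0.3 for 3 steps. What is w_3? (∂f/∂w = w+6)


step 1: grad = -6.15+6 = -0.15; w = -6.15 - 0.3·(-0.15) = -6.105
step 2: grad = -6.105+6 = -0.105; w = -6.105 - 0.3·(-0.105) = -6.0735
step 3: grad = -6.0735+6 = -0.0735; w = -6.0735 - 0.3·(-0.0735) = -6.05145

-6.05145


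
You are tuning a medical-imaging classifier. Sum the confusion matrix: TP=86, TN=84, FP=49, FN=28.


Total = TP + TN + FP + FN
= 86 + 84 + 49 + 28
= 247
(Predicted positive: 135, predicted negative: 112)

247


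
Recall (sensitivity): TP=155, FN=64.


Recall = TP/(TP+FN)
= 155/(155+64)
= 155/219 = 70.78%

70.78%


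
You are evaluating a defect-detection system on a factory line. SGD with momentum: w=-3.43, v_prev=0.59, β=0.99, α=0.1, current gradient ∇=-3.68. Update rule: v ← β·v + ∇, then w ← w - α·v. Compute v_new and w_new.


v_new = 0.99·0.59 - 3.68 = 0.5841 - 3.68 = -3.0959
w_new = -3.43 - 0.1·-3.0959 = -3.43 + 0.30959 = -3.12041

v_new=-3.0959, w_new=-3.12041


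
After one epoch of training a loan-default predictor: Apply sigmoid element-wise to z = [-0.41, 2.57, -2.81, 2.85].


σ(-0.41) = 1/(1+e^0.41) = 0.3989
σ(2.57) = 1/(1+e^-2.57) = 0.9289
σ(-2.81) = 1/(1+e^2.81) = 0.0568
σ(2.85) = 1/(1+e^-2.85) = 0.9453
result = [0.3989, 0.9289, 0.0568, 0.9453]

[0.3989, 0.9289, 0.0568, 0.9453]


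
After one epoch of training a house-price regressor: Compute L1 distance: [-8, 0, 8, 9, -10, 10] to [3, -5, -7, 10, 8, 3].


d = |-8-3| + |0+ 5| + |8+ 7| + |9-10| + |-10-8| + |10-3|
  = 11 + 5 + 15 + 1 + 18 + 7
  = 57

57


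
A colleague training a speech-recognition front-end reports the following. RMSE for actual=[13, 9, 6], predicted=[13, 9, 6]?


MSE = 0/3 = 0
RMSE = √(0/3) = 0.0

0.0


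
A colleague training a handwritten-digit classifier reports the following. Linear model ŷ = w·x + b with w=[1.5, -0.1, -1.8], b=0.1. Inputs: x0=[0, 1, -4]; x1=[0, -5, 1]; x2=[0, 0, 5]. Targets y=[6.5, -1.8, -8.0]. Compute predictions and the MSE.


ŷ0 = (1.5)·(0) + (-0.1)·(1) + (-1.8)·(-4) + 0.1 = 7.2
ŷ1 = (1.5)·(0) + (-0.1)·(-5) + (-1.8)·(1) + 0.1 = -1.2
ŷ2 = (1.5)·(0) + (-0.1)·(0) + (-1.8)·(5) + 0.1 = -8.9
errors² = [0.49, 0.36, 0.81]
MSE = 1.6600/3 = 0.5533

0.5533


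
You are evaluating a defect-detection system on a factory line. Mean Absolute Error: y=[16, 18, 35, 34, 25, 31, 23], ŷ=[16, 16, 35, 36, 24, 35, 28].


Absolute errors: |16-16|=0, |18-16|=2, |35-35|=0, |34-36|=2, |25-24|=1, |31-35|=4, |23-28|=5
Sum = 14
MAE = 14/7 = 2

2


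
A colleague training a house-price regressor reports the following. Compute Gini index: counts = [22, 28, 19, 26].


Probabilities: [22/95, 28/95, 19/95, 26/95] ≈ [0.2316, 0.2947, 0.2, 0.2737]
Σpᵢ² = (484 + 784 + 361 + 676)/95² = 2305/9025
Gini = 1 - Σpᵢ² = 1 - 2305/9025 = 0.7446

0.7446


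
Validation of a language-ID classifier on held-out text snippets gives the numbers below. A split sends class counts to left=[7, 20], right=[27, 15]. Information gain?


Parent = [34, 35], H_parent = 0.9998
H_left = 0.8256 (n=27), H_right = 0.9403 (n=42)
H_children = (27/69)·0.8256 + (42/69)·0.9403 = 0.8954
IG = 0.9998 - 0.8954 = 0.1044

0.1044


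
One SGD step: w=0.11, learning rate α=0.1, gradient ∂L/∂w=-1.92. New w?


w_new = w - α·∇
= 0.11 - 0.1·-1.92
= 0.11 + 0.192
= 0.302

0.302


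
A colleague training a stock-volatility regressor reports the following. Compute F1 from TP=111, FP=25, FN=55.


Precision = 111/136 = 0.8162
Recall = 111/166 = 0.6687
F1 = 2·P·R/(P+R) = 2·TP/(2·TP+FP+FN) = 222/(222+25+55) = 222/302 = 0.7351

0.7351


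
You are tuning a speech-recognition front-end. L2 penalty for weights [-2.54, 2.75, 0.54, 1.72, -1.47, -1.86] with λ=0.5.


‖w‖₂² = (-2.54)² + (2.75)² + (0.54)² + (1.72)² + (-1.47)² + (-1.86)²
     = 6.4516 + 7.5625 + 0.2916 + 2.9584 + 2.1609 + 3.4596
     = 22.8846
λ·‖w‖₂² = 0.5·22.8846 = 11.4423

11.4423


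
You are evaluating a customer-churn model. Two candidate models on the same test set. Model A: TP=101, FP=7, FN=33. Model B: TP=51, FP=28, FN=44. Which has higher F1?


Model A: P=101/108=0.9352, R=101/134=0.7537, F1=2PR/(P+R)=2TP/(2TP+FP+FN)=202/242=0.8347
Model B: P=51/79=0.6456, R=51/95=0.5368, F1=2PR/(P+R)=2TP/(2TP+FP+FN)=102/174=0.5862
0.8347 > 0.5862 → Model A

Model A


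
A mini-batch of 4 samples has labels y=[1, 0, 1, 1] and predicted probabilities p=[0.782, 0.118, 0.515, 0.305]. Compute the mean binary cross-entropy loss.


L[0] = -ln(0.782) = 0.2459
L[1] = -ln(1-0.118) = -ln(0.882) = 0.1256
L[2] = -ln(0.515) = 0.6636
L[3] = -ln(0.305) = 1.1874
mean = (0.2459 + 0.1256 + 0.6636 + 1.1874)/4 = 0.5556

0.5556


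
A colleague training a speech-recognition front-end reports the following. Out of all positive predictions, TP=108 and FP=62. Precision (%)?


Precision = TP/(TP+FP)
= 108/(108+62)
= 108/170 = 63.53%

63.53%


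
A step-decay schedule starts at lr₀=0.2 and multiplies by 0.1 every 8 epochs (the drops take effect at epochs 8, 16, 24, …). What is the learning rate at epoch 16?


n_drops = ⌊16/8⌋ = 2
lr = 0.2·0.1^2 = 0.2·0.01 = 0.002

0.002


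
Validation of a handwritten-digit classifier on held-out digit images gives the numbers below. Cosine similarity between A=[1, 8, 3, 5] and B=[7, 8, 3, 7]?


A·B = 1·7 + 8·8 + 3·3 + 5·7 = 115
‖A‖ = √99 = 9.9499, ‖B‖ = √171 = 13.0767
cos = 115/(√99·√171) = 115/√16929 = 0.8839

0.8839


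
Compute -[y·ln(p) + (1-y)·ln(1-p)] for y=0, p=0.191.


BCE = -[y·ln(p) + (1-y)·ln(1-p)]
= -0 - 1·ln(1-0.191)
= -ln(0.809) = 0.212

0.212


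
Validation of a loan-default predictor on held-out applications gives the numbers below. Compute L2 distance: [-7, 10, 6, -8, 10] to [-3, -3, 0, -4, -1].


d = √((-7+ 3)² + (10+ 3)² + (6-0)² + (-8+ 4)² + (10+ 1)²)
  = √(16 + 169 + 36 + 16 + 121)
  = √358 = 18.9209

18.9209


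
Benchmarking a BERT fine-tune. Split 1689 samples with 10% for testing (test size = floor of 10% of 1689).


Test = ⌊1689·10/100⌋ = 168
Train = 1689 - 168 = 1521

Train: 1521, Test: 168


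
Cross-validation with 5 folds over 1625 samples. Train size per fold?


Fold size = 1625/5 = 325
Training per fold = 1625 - 325 = 1300

1300


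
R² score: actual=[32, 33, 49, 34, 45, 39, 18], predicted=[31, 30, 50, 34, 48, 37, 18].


ȳ = 35.7143
SS_res = Σ(y-ŷ)² = 24
SS_tot = Σ(y-ȳ)² = 611.43
R² = 1 - SS_res/SS_tot = 1 - 0.0393 = 0.9607

0.9607


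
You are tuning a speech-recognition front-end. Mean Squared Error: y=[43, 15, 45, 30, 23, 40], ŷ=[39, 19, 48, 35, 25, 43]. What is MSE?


Squared errors: (43-39)²=16, (15-19)²=16, (45-48)²=9, (30-35)²=25, (23-25)²=4, (40-43)²=9
Sum = 79
MSE = 79/6 = 79/6

79/6


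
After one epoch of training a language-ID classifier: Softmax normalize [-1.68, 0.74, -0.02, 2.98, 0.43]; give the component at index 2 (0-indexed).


Exponentials: e^-1.68=0.1864, e^0.74=2.0959, e^-0.02=0.9802, e^2.98=19.6878, e^0.43=1.5373
Sum = 24.4876
Softmax = [0.0076, 0.0856, 0.04, 0.804, 0.0628]
p[2] = 0.9802/24.4876 = 0.04

0.04


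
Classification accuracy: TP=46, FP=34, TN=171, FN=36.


Accuracy = (TP+TN)/(TP+TN+FP+FN)
= (46+171)/(287)
= 217/287 = 75.61%

75.61%


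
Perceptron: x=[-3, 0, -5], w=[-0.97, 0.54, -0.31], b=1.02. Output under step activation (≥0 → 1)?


z = (-3)·(-0.97) + (0)·(0.54) + (-5)·(-0.31) + 1.02
  = 5.48
step(z) = 1 (z≥0)

1


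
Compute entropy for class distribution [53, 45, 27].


Probabilities: [53/125, 45/125, 27/125] ≈ [0.424, 0.36, 0.216]
H = -((53/125)·log₂(53/125) + (45/125)·log₂(45/125) + (27/125)·log₂(27/125))
  = 1.533 bits

1.533 bits


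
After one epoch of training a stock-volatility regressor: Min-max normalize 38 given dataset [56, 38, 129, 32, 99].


min=32, max=129
(38-32)/(129-32) = 6/97 = 0.0619

0.0619


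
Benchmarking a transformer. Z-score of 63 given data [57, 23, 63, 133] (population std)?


μ = 69, σ = 39.975
z = (63 - 69)/39.975 = -0.1501

-0.1501


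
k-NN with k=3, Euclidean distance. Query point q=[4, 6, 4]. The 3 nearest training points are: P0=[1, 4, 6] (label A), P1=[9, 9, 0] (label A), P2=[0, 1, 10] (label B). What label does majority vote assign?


d(q,P0) = 4.1231  (label A)
d(q,P1) = 7.0711  (label A)
d(q,P2) = 8.775  (label B)
Votes: A=2, B=1
Majority → A

A


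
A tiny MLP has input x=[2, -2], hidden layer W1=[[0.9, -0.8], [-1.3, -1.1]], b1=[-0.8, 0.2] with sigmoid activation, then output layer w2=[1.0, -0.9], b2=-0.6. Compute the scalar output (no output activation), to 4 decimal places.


z1[0] = (0.9)·(2) + (-0.8)·(-2) - 0.8 = 2.6
z1[1] = (-1.3)·(2) + (-1.1)·(-2) + 0.2 = -0.2
h = sigmoid(z1) = [0.9309, 0.4502]
output = (1.0)·(0.9309) + (-0.9)·(0.4502) - 0.6 = -0.0743

-0.0743


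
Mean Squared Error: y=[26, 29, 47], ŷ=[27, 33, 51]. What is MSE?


Squared errors: (26-27)²=1, (29-33)²=16, (47-51)²=16
Sum = 33
MSE = 33/3 = 11

11


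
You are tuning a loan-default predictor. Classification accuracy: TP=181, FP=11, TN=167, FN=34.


Accuracy = (TP+TN)/(TP+TN+FP+FN)
= (181+167)/(393)
= 348/393 = 88.55%

88.55%


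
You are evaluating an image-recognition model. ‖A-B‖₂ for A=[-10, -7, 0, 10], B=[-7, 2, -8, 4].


d = √((-10+ 7)² + (-7-2)² + (0+ 8)² + (10-4)²)
  = √(9 + 81 + 64 + 36)
  = √190 = 13.784

13.784


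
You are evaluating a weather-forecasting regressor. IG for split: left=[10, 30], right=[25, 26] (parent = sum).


Parent = [35, 56], H_parent = 0.9612
H_left = 0.8113 (n=40), H_right = 0.9997 (n=51)
H_children = (40/91)·0.8113 + (51/91)·0.9997 = 0.9169
IG = 0.9612 - 0.9169 = 0.0443

0.0443


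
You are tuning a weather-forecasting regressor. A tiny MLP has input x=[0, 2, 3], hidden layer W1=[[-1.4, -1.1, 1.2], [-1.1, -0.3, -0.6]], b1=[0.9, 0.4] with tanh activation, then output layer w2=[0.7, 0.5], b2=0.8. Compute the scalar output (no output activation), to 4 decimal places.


z1[0] = (-1.4)·(0) + (-1.1)·(2) + (1.2)·(3) + 0.9 = 2.3
z1[1] = (-1.1)·(0) + (-0.3)·(2) + (-0.6)·(3) + 0.4 = -2.0
h = tanh(z1) = [0.9801, -0.964]
output = (0.7)·(0.9801) + (0.5)·(-0.964) + 0.8 = 1.0041

1.0041


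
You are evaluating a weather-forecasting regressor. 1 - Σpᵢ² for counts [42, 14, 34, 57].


Probabilities: [42/147, 14/147, 34/147, 57/147] ≈ [0.2857, 0.0952, 0.2313, 0.3878]
Σpᵢ² = (1764 + 196 + 1156 + 3249)/147² = 6365/21609
Gini = 1 - Σpᵢ² = 1 - 6365/21609 = 0.7054

0.7054


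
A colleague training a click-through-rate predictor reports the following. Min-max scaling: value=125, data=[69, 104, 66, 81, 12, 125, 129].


min=12, max=129
(125-12)/(129-12) = 113/117 = 0.9658

0.9658


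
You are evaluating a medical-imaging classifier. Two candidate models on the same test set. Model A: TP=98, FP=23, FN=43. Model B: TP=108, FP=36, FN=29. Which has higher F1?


Model A: P=98/121=0.8099, R=98/141=0.695, F1=2PR/(P+R)=2TP/(2TP+FP+FN)=196/262=0.7481
Model B: P=108/144=0.75, R=108/137=0.7883, F1=2PR/(P+R)=2TP/(2TP+FP+FN)=216/281=0.7687
0.7481 < 0.7687 → Model B

Model B


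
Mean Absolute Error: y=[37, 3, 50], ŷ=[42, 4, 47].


Absolute errors: |37-42|=5, |3-4|=1, |50-47|=3
Sum = 9
MAE = 9/3 = 3

3


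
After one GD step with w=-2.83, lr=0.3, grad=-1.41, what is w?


w_new = w - α·∇
= -2.83 - 0.3·-1.41
= -2.83 + 0.423
= -2.407

-2.407


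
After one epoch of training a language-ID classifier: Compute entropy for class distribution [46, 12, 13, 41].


Probabilities: [46/112, 12/112, 13/112, 41/112] ≈ [0.4107, 0.1071, 0.1161, 0.3661]
H = -((46/112)·log₂(46/112) + (12/112)·log₂(12/112) + (13/112)·log₂(13/112) + (41/112)·log₂(41/112))
  = 1.7639 bits

1.7639 bits


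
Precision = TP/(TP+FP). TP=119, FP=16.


Precision = TP/(TP+FP)
= 119/(119+16)
= 119/135 = 88.15%

88.15%


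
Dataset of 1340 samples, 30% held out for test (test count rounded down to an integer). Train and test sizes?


Test = ⌊1340·30/100⌋ = 402
Train = 1340 - 402 = 938

Train: 938, Test: 402


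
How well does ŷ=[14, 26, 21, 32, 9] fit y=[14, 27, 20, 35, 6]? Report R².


ȳ = 20.4
SS_res = Σ(y-ŷ)² = 20
SS_tot = Σ(y-ȳ)² = 505.2
R² = 1 - SS_res/SS_tot = 1 - 0.0396 = 0.9604

0.9604


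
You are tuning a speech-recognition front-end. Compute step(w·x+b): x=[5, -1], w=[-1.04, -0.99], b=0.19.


z = (5)·(-1.04) + (-1)·(-0.99) + 0.19
  = -4.02
step(z) = 0 (z<0)

0


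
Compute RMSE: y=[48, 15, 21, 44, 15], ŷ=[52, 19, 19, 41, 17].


MSE = 49/5 = 9.8
RMSE = √(49/5) = 3.1305

3.1305


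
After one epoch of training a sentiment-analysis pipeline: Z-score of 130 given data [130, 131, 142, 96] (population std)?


μ = 124.75, σ = 17.2536
z = (130 - 124.75)/17.2536 = 0.3043

0.3043


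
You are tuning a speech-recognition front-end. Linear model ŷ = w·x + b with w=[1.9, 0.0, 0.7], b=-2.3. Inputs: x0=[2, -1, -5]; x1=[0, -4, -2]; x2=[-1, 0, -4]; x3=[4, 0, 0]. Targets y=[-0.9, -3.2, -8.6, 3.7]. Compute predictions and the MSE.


ŷ0 = (1.9)·(2) + (0.0)·(-1) + (0.7)·(-5) - 2.3 = -2.0
ŷ1 = (1.9)·(0) + (0.0)·(-4) + (0.7)·(-2) - 2.3 = -3.7
ŷ2 = (1.9)·(-1) + (0.0)·(0) + (0.7)·(-4) - 2.3 = -7.0
ŷ3 = (1.9)·(4) + (0.0)·(0) + (0.7)·(0) - 2.3 = 5.3
errors² = [1.21, 0.25, 2.56, 2.56]
MSE = 6.5800/4 = 1.645

1.645


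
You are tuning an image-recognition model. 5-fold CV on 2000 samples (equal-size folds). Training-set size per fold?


Fold size = 2000/5 = 400
Training per fold = 2000 - 400 = 1600

1600


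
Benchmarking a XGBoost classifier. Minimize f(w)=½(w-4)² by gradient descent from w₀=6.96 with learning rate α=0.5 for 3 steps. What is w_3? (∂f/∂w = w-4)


step 1: grad = 6.96-4 = 2.96; w = 6.96 - 0.5·(2.96) = 5.48
step 2: grad = 5.48-4 = 1.48; w = 5.48 - 0.5·(1.48) = 4.74
step 3: grad = 4.74-4 = 0.74; w = 4.74 - 0.5·(0.74) = 4.37

4.37


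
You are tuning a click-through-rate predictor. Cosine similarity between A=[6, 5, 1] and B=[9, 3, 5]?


A·B = 6·9 + 5·3 + 1·5 = 74
‖A‖ = √62 = 7.874, ‖B‖ = √115 = 10.7238
cos = 74/(√62·√115) = 74/√7130 = 0.8764

0.8764


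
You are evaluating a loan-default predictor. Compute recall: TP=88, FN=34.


Recall = TP/(TP+FN)
= 88/(88+34)
= 88/122 = 72.13%

72.13%


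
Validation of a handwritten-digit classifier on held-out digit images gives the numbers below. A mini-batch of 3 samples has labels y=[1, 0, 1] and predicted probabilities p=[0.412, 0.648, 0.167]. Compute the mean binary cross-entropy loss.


L[0] = -ln(0.412) = 0.8867
L[1] = -ln(1-0.648) = -ln(0.352) = 1.0441
L[2] = -ln(0.167) = 1.7898
mean = (0.8867 + 1.0441 + 1.7898)/3 = 1.2402

1.2402


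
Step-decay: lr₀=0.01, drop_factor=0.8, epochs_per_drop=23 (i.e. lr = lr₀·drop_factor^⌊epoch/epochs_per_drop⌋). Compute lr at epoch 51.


n_drops = ⌊51/23⌋ = 2
lr = 0.01·0.8^2 = 0.01·0.64 = 0.0064

0.0064


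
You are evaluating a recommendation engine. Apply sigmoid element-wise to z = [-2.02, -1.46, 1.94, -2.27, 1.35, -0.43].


σ(-2.02) = 1/(1+e^2.02) = 0.1171
σ(-1.46) = 1/(1+e^1.46) = 0.1885
σ(1.94) = 1/(1+e^-1.94) = 0.8744
σ(-2.27) = 1/(1+e^2.27) = 0.0936
σ(1.35) = 1/(1+e^-1.35) = 0.7941
σ(-0.43) = 1/(1+e^0.43) = 0.3941
result = [0.1171, 0.1885, 0.8744, 0.0936, 0.7941, 0.3941]

[0.1171, 0.1885, 0.8744, 0.0936, 0.7941, 0.3941]


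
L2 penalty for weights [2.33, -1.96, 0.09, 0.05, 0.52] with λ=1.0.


‖w‖₂² = (2.33)² + (-1.96)² + (0.09)² + (0.05)² + (0.52)²
     = 5.4289 + 3.8416 + 0.0081 + 0.0025 + 0.2704
     = 9.5515
λ·‖w‖₂² = 1.0·9.5515 = 9.5515

9.5515


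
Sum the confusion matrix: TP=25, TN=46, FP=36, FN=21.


Total = TP + TN + FP + FN
= 25 + 46 + 36 + 21
= 128
(Predicted positive: 61, predicted negative: 67)

128


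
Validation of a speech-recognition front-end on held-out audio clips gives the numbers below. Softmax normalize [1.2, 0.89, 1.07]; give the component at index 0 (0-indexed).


Exponentials: e^1.2=3.3201, e^0.89=2.4351, e^1.07=2.9154
Sum = 8.6706
Softmax = [0.3829, 0.2808, 0.3362]
p[0] = 3.3201/8.6706 = 0.3829

0.3829


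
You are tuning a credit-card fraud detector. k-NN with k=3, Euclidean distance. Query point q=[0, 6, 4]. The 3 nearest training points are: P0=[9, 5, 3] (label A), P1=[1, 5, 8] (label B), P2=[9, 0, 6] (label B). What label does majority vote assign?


d(q,P0) = 9.1104  (label A)
d(q,P1) = 4.2426  (label B)
d(q,P2) = 11.0  (label B)
Votes: A=1, B=2
Majority → B

B


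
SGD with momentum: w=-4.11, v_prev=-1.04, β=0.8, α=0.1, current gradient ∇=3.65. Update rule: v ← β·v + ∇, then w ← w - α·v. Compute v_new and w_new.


v_new = 0.8·-1.04 + 3.65 = -0.832 + 3.65 = 2.818
w_new = -4.11 - 0.1·2.818 = -4.11 - 0.2818 = -4.3918

v_new=2.818, w_new=-4.3918


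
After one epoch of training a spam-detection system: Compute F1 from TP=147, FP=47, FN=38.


Precision = 147/194 = 0.7577
Recall = 147/185 = 0.7946
F1 = 2·P·R/(P+R) = 2·TP/(2·TP+FP+FN) = 294/(294+47+38) = 294/379 = 0.7757

0.7757


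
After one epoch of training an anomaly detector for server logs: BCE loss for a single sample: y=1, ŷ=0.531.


BCE = -[y·ln(p) + (1-y)·ln(1-p)]
= -1·ln(0.531) - 0
= -ln(0.531) = 0.633

0.633


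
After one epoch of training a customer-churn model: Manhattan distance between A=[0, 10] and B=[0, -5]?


d = |0-0| + |10+ 5|
  = 0 + 15
  = 15

15


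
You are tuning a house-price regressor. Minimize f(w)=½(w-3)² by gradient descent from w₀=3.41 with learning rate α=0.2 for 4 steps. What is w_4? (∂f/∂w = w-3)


step 1: grad = 3.41-3 = 0.41; w = 3.41 - 0.2·(0.41) = 3.328
step 2: grad = 3.328-3 = 0.328; w = 3.328 - 0.2·(0.328) = 3.2624
step 3: grad = 3.2624-3 = 0.2624; w = 3.2624 - 0.2·(0.2624) = 3.20992
step 4: grad = 3.20992-3 = 0.20992; w = 3.20992 - 0.2·(0.20992) = 3.167936

3.167936


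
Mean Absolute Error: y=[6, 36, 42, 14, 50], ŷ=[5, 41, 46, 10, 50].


Absolute errors: |6-5|=1, |36-41|=5, |42-46|=4, |14-10|=4, |50-50|=0
Sum = 14
MAE = 14/5 = 14/5

14/5


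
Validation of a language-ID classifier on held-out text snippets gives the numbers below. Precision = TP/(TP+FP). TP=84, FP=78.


Precision = TP/(TP+FP)
= 84/(84+78)
= 84/162 = 51.85%

51.85%


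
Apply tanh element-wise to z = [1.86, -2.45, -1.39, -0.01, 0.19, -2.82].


tanh(1.86) = 0.9527
tanh(-2.45) = -0.9852
tanh(-1.39) = -0.8832
tanh(-0.01) = -0.01
tanh(0.19) = 0.1877
tanh(-2.82) = -0.9929
result = [0.9527, -0.9852, -0.8832, -0.01, 0.1877, -0.9929]

[0.9527, -0.9852, -0.8832, -0.01, 0.1877, -0.9929]


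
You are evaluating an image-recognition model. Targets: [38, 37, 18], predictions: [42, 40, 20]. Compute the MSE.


Squared errors: (38-42)²=16, (37-40)²=9, (18-20)²=4
Sum = 29
MSE = 29/3 = 29/3

29/3


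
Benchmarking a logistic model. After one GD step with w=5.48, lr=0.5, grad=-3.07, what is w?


w_new = w - α·∇
= 5.48 - 0.5·-3.07
= 5.48 + 1.535
= 7.015

7.015


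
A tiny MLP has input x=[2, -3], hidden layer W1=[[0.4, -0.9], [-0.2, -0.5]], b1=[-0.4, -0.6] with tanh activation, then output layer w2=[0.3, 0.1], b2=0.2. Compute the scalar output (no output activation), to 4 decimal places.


z1[0] = (0.4)·(2) + (-0.9)·(-3) - 0.4 = 3.1
z1[1] = (-0.2)·(2) + (-0.5)·(-3) - 0.6 = 0.5
h = tanh(z1) = [0.9959, 0.4621]
output = (0.3)·(0.9959) + (0.1)·(0.4621) + 0.2 = 0.545

0.545


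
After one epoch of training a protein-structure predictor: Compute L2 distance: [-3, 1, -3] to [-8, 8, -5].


d = √((-3+ 8)² + (1-8)² + (-3+ 5)²)
  = √(25 + 49 + 4)
  = √78 = 8.8318

8.8318


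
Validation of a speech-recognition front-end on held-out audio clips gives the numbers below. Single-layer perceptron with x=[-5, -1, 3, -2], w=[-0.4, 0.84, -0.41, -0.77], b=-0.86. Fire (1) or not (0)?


z = (-5)·(-0.4) + (-1)·(0.84) + (3)·(-0.41) + (-2)·(-0.77) - 0.86
  = 0.61
step(z) = 1 (z≥0)

1


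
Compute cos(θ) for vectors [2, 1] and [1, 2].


A·B = 2·1 + 1·2 = 4
‖A‖ = √5 = 2.2361, ‖B‖ = √5 = 2.2361
cos = 4/(√5·√5) = 4/√25 = 0.8

0.8


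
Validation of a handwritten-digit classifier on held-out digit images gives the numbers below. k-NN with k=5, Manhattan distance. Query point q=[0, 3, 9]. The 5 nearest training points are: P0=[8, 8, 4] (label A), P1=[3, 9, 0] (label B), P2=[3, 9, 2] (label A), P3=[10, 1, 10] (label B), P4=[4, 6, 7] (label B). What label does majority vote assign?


d(q,P0) = 18  (label A)
d(q,P1) = 18  (label B)
d(q,P2) = 16  (label A)
d(q,P3) = 13  (label B)
d(q,P4) = 9  (label B)
Votes: A=2, B=3
Majority → B

B


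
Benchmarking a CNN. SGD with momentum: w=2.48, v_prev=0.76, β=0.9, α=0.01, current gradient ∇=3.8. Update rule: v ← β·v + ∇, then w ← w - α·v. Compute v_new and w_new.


v_new = 0.9·0.76 + 3.8 = 0.684 + 3.8 = 4.484
w_new = 2.48 - 0.01·4.484 = 2.48 - 0.04484 = 2.43516

v_new=4.484, w_new=2.43516


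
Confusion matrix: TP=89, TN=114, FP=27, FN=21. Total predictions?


Total = TP + TN + FP + FN
= 89 + 114 + 27 + 21
= 251
(Predicted positive: 116, predicted negative: 135)

251


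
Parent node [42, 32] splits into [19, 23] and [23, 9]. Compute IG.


Parent = [42, 32], H_parent = 0.9868
H_left = 0.9934 (n=42), H_right = 0.8571 (n=32)
H_children = (42/74)·0.9934 + (32/74)·0.8571 = 0.9345
IG = 0.9868 - 0.9345 = 0.0523

0.0523


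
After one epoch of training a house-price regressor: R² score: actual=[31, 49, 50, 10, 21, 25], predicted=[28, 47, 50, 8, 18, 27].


ȳ = 31
SS_res = Σ(y-ŷ)² = 30
SS_tot = Σ(y-ȳ)² = 1262
R² = 1 - SS_res/SS_tot = 1 - 0.0238 = 0.9762

0.9762


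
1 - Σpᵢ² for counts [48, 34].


Probabilities: [48/82, 34/82] ≈ [0.5854, 0.4146]
Σpᵢ² = (2304 + 1156)/82² = 3460/6724
Gini = 1 - Σpᵢ² = 1 - 3460/6724 = 0.4854

0.4854


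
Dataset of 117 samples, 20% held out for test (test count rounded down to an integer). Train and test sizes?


Test = ⌊117·20/100⌋ = 23
Train = 117 - 23 = 94

Train: 94, Test: 23


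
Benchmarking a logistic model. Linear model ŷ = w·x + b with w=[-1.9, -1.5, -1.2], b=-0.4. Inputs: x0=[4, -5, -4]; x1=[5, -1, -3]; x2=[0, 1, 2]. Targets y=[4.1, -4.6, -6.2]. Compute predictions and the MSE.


ŷ0 = (-1.9)·(4) + (-1.5)·(-5) + (-1.2)·(-4) - 0.4 = 4.3
ŷ1 = (-1.9)·(5) + (-1.5)·(-1) + (-1.2)·(-3) - 0.4 = -4.8
ŷ2 = (-1.9)·(0) + (-1.5)·(1) + (-1.2)·(2) - 0.4 = -4.3
errors² = [0.04, 0.04, 3.61]
MSE = 3.6900/3 = 1.23

1.23


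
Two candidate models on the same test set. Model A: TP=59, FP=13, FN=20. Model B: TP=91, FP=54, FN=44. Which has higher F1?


Model A: P=59/72=0.8194, R=59/79=0.7468, F1=2PR/(P+R)=2TP/(2TP+FP+FN)=118/151=0.7815
Model B: P=91/145=0.6276, R=91/135=0.6741, F1=2PR/(P+R)=2TP/(2TP+FP+FN)=182/280=0.65
0.7815 > 0.65 → Model A

Model A


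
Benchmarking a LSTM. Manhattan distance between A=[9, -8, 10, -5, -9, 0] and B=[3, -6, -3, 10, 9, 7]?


d = |9-3| + |-8+ 6| + |10+ 3| + |-5-10| + |-9-9| + |0-7|
  = 6 + 2 + 13 + 15 + 18 + 7
  = 61

61


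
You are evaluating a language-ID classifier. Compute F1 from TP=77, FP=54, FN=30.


Precision = 77/131 = 0.5878
Recall = 77/107 = 0.7196
F1 = 2·P·R/(P+R) = 2·TP/(2·TP+FP+FN) = 154/(154+54+30) = 154/238 = 0.6471

0.6471


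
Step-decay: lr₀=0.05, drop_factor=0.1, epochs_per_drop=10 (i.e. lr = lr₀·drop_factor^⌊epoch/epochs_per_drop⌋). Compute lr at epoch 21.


n_drops = ⌊21/10⌋ = 2
lr = 0.05·0.1^2 = 0.05·0.01 = 0.0005

0.0005


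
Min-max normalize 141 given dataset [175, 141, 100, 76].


min=76, max=175
(141-76)/(175-76) = 65/99 = 0.6566

0.6566


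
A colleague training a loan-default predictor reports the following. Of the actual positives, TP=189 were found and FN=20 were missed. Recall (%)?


Recall = TP/(TP+FN)
= 189/(189+20)
= 189/209 = 90.43%

90.43%


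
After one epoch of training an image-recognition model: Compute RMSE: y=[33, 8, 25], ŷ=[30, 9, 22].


MSE = 19/3 = 6.3333
RMSE = √(19/3) = 2.5166

2.5166


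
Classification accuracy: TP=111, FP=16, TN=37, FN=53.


Accuracy = (TP+TN)/(TP+TN+FP+FN)
= (111+37)/(217)
= 148/217 = 68.2%

68.2%


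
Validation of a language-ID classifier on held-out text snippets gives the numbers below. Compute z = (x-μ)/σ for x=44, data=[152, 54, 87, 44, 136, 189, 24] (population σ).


μ = 98, σ = 57.4332
z = (44 - 98)/57.4332 = -0.9402

-0.9402


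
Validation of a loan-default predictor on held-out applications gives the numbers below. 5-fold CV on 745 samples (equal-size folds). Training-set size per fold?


Fold size = 745/5 = 149
Training per fold = 745 - 149 = 596

596


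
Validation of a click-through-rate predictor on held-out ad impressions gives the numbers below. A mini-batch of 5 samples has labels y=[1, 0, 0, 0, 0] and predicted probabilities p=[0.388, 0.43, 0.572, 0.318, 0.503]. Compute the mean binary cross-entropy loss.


L[0] = -ln(0.388) = 0.9467
L[1] = -ln(1-0.43) = -ln(0.57) = 0.5621
L[2] = -ln(1-0.572) = -ln(0.428) = 0.8486
L[3] = -ln(1-0.318) = -ln(0.682) = 0.3827
L[4] = -ln(1-0.503) = -ln(0.497) = 0.6992
mean = (0.9467 + 0.5621 + 0.8486 + 0.3827 + 0.6992)/5 = 0.6879

0.6879


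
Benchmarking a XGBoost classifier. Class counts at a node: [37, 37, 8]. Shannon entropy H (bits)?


Probabilities: [37/82, 37/82, 8/82] ≈ [0.4512, 0.4512, 0.0976]
H = -((37/82)·log₂(37/82) + (37/82)·log₂(37/82) + (8/82)·log₂(8/82))
  = 1.3637 bits

1.3637 bits


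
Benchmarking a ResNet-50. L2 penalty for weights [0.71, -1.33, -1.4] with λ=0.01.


‖w‖₂² = (0.71)² + (-1.33)² + (-1.4)²
     = 0.5041 + 1.7689 + 1.96
     = 4.233
λ·‖w‖₂² = 0.01·4.233 = 0.04233

0.04233


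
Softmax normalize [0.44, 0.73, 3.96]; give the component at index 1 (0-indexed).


Exponentials: e^0.44=1.5527, e^0.73=2.0751, e^3.96=52.4573
Sum = 56.0851
Softmax = [0.0277, 0.037, 0.9353]
p[1] = 2.0751/56.0851 = 0.037

0.037


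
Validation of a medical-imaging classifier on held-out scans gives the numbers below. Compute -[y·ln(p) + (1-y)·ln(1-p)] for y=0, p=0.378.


BCE = -[y·ln(p) + (1-y)·ln(1-p)]
= -0 - 1·ln(1-0.378)
= -ln(0.622) = 0.4748

0.4748


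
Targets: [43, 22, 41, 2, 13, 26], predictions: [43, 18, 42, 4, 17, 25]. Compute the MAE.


Absolute errors: |43-43|=0, |22-18|=4, |41-42|=1, |2-4|=2, |13-17|=4, |26-25|=1
Sum = 12
MAE = 12/6 = 2

2


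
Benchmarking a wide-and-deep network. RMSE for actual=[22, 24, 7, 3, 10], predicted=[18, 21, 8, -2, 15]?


MSE = 76/5 = 15.2
RMSE = √(76/5) = 3.8987

3.8987


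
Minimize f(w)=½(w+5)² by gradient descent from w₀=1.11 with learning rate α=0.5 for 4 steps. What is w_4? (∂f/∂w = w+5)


step 1: grad = 1.11+5 = 6.11; w = 1.11 - 0.5·(6.11) = -1.945
step 2: grad = -1.945+5 = 3.055; w = -1.945 - 0.5·(3.055) = -3.4725
step 3: grad = -3.4725+5 = 1.5275; w = -3.4725 - 0.5·(1.5275) = -4.23625
step 4: grad = -4.23625+5 = 0.76375; w = -4.23625 - 0.5·(0.76375) = -4.618125

-4.618125


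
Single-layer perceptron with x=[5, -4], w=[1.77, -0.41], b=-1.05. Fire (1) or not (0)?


z = (5)·(1.77) + (-4)·(-0.41) - 1.05
  = 9.44
step(z) = 1 (z≥0)

1


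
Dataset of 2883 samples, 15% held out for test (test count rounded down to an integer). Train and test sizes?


Test = ⌊2883·15/100⌋ = 432
Train = 2883 - 432 = 2451

Train: 2451, Test: 432


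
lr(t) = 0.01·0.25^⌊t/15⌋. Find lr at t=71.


n_drops = ⌊71/15⌋ = 4
lr = 0.01·0.25^4 = 0.01·0.00390625 = 0.0000390625

0.0000390625


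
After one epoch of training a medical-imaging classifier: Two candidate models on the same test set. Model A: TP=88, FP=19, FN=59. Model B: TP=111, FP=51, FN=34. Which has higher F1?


Model A: P=88/107=0.8224, R=88/147=0.5986, F1=2PR/(P+R)=2TP/(2TP+FP+FN)=176/254=0.6929
Model B: P=111/162=0.6852, R=111/145=0.7655, F1=2PR/(P+R)=2TP/(2TP+FP+FN)=222/307=0.7231
0.6929 < 0.7231 → Model B

Model B


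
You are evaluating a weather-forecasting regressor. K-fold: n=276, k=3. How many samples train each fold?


Fold size = 276/3 = 92
Training per fold = 276 - 92 = 184

184


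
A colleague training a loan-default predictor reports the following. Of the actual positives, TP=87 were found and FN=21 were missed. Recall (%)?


Recall = TP/(TP+FN)
= 87/(87+21)
= 87/108 = 80.56%

80.56%


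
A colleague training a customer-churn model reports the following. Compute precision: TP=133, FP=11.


Precision = TP/(TP+FP)
= 133/(133+11)
= 133/144 = 92.36%

92.36%


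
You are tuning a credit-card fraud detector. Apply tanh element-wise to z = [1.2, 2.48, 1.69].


tanh(1.2) = 0.8337
tanh(2.48) = 0.9861
tanh(1.69) = 0.9341
result = [0.8337, 0.9861, 0.9341]

[0.8337, 0.9861, 0.9341]


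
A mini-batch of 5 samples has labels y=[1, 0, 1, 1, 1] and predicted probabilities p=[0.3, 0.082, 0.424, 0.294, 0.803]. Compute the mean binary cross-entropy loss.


L[0] = -ln(0.3) = 1.204
L[1] = -ln(1-0.082) = -ln(0.918) = 0.0856
L[2] = -ln(0.424) = 0.858
L[3] = -ln(0.294) = 1.2242
L[4] = -ln(0.803) = 0.2194
mean = (1.204 + 0.0856 + 0.858 + 1.2242 + 0.2194)/5 = 0.7182

0.7182


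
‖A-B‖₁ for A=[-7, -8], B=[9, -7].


d = |-7-9| + |-8+ 7|
  = 16 + 1
  = 17

17


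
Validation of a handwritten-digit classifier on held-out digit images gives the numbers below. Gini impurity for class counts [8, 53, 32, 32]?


Probabilities: [8/125, 53/125, 32/125, 32/125] ≈ [0.064, 0.424, 0.256, 0.256]
Σpᵢ² = (64 + 2809 + 1024 + 1024)/125² = 4921/15625
Gini = 1 - Σpᵢ² = 1 - 4921/15625 = 0.6851

0.6851


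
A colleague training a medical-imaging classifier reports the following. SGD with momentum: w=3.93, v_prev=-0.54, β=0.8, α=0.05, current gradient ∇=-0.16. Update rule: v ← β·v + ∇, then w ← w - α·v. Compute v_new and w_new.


v_new = 0.8·-0.54 - 0.16 = -0.432 - 0.16 = -0.592
w_new = 3.93 - 0.05·-0.592 = 3.93 + 0.0296 = 3.9596

v_new=-0.592, w_new=3.9596


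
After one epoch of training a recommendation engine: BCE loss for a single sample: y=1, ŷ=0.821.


BCE = -[y·ln(p) + (1-y)·ln(1-p)]
= -1·ln(0.821) - 0
= -ln(0.821) = 0.1972

0.1972


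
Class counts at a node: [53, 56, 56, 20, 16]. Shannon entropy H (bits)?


Probabilities: [53/201, 56/201, 56/201, 20/201, 16/201] ≈ [0.2637, 0.2786, 0.2786, 0.0995, 0.0796]
H = -((53/201)·log₂(53/201) + (56/201)·log₂(56/201) + (56/201)·log₂(56/201) + (20/201)·log₂(20/201) + (16/201)·log₂(16/201))
  = 2.1563 bits

2.1563 bits


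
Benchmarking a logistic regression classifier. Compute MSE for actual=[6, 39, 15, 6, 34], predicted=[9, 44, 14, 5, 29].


Squared errors: (6-9)²=9, (39-44)²=25, (15-14)²=1, (6-5)²=1, (34-29)²=25
Sum = 61
MSE = 61/5 = 61/5

61/5


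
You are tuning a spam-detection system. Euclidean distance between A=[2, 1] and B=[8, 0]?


d = √((2-8)² + (1-0)²)
  = √(36 + 1)
  = √37 = 6.0828

6.0828


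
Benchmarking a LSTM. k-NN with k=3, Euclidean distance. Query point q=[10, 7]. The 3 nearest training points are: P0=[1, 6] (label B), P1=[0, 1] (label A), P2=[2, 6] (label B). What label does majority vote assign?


d(q,P0) = 9.0554  (label B)
d(q,P1) = 11.6619  (label A)
d(q,P2) = 8.0623  (label B)
Votes: A=1, B=2
Majority → B

B


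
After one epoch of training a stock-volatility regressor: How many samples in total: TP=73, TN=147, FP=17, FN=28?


Total = TP + TN + FP + FN
= 73 + 147 + 17 + 28
= 265
(Predicted positive: 90, predicted negative: 175)

265


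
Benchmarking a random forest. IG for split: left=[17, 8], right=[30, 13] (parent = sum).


Parent = [47, 21], H_parent = 0.8918
H_left = 0.9044 (n=25), H_right = 0.8841 (n=43)
H_children = (25/68)·0.9044 + (43/68)·0.8841 = 0.8916
IG = 0.8918 - 0.8916 = 0.0002

0.0002


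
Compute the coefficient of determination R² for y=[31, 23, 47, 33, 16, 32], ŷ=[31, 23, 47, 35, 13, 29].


ȳ = 30.3333
SS_res = Σ(y-ŷ)² = 22
SS_tot = Σ(y-ȳ)² = 547.33
R² = 1 - SS_res/SS_tot = 1 - 0.0402 = 0.9598

0.9598


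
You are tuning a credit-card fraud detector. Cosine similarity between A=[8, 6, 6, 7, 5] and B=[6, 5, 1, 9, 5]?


A·B = 8·6 + 6·5 + 6·1 + 7·9 + 5·5 = 172
‖A‖ = √210 = 14.4914, ‖B‖ = √168 = 12.9615
cos = 172/(√210·√168) = 172/√35280 = 0.9157

0.9157


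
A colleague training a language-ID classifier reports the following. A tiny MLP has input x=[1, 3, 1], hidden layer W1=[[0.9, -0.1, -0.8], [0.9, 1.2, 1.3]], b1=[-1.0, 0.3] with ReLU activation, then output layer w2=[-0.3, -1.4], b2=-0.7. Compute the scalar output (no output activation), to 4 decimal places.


z1[0] = (0.9)·(1) + (-0.1)·(3) + (-0.8)·(1) - 1.0 = -1.2
z1[1] = (0.9)·(1) + (1.2)·(3) + (1.3)·(1) + 0.3 = 6.1
h = ReLU(z1) = [0.0, 6.1]
output = (-0.3)·(0.0) + (-1.4)·(6.1) - 0.7 = -9.24

-9.24


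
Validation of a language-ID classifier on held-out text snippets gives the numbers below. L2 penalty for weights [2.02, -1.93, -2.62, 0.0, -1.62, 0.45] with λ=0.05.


‖w‖₂² = (2.02)² + (-1.93)² + (-2.62)² + (0.0)² + (-1.62)² + (0.45)²
     = 4.0804 + 3.7249 + 6.8644 + 0 + 2.6244 + 0.2025
     = 17.4966
λ·‖w‖₂² = 0.05·17.4966 = 0.87483

0.87483


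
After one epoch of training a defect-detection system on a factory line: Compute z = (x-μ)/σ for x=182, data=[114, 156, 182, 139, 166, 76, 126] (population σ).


μ = 137, σ = 32.9545
z = (182 - 137)/32.9545 = 1.3655

1.3655


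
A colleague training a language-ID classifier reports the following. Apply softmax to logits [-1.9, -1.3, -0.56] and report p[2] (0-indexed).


Exponentials: e^-1.9=0.1496, e^-1.3=0.2725, e^-0.56=0.5712
Sum = 0.9933
Softmax = [0.1506, 0.2744, 0.5751]
p[2] = 0.5712/0.9933 = 0.5751

0.5751


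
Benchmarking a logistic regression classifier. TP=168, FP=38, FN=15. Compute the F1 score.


Precision = 168/206 = 0.8155
Recall = 168/183 = 0.918
F1 = 2·P·R/(P+R) = 2·TP/(2·TP+FP+FN) = 336/(336+38+15) = 336/389 = 0.8638

0.8638


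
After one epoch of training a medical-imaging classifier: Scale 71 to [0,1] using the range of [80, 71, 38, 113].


min=38, max=113
(71-38)/(113-38) = 33/75 = 0.44

0.44


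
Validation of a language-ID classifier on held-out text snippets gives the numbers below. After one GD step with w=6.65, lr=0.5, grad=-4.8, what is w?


w_new = w - α·∇
= 6.65 - 0.5·-4.8
= 6.65 + 2.4
= 9.05

9.05


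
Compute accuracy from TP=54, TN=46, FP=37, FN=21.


Accuracy = (TP+TN)/(TP+TN+FP+FN)
= (54+46)/(158)
= 100/158 = 63.29%

63.29%


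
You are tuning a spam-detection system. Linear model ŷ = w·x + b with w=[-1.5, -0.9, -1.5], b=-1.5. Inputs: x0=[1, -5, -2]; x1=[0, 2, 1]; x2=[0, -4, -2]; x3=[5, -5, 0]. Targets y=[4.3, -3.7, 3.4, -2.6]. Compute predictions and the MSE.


ŷ0 = (-1.5)·(1) + (-0.9)·(-5) + (-1.5)·(-2) - 1.5 = 4.5
ŷ1 = (-1.5)·(0) + (-0.9)·(2) + (-1.5)·(1) - 1.5 = -4.8
ŷ2 = (-1.5)·(0) + (-0.9)·(-4) + (-1.5)·(-2) - 1.5 = 5.1
ŷ3 = (-1.5)·(5) + (-0.9)·(-5) + (-1.5)·(0) - 1.5 = -4.5
errors² = [0.04, 1.21, 2.89, 3.61]
MSE = 7.7500/4 = 1.9375

1.9375


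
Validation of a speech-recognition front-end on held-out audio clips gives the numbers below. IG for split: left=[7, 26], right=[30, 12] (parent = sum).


Parent = [37, 38], H_parent = 0.9999
H_left = 0.7455 (n=33), H_right = 0.8631 (n=42)
H_children = (33/75)·0.7455 + (42/75)·0.8631 = 0.8114
IG = 0.9999 - 0.8114 = 0.1885

0.1885


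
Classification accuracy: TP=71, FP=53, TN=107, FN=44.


Accuracy = (TP+TN)/(TP+TN+FP+FN)
= (71+107)/(275)
= 178/275 = 64.73%

64.73%


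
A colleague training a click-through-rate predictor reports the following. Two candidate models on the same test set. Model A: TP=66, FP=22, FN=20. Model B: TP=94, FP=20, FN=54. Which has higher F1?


Model A: P=66/88=0.75, R=66/86=0.7674, F1=2PR/(P+R)=2TP/(2TP+FP+FN)=132/174=0.7586
Model B: P=94/114=0.8246, R=94/148=0.6351, F1=2PR/(P+R)=2TP/(2TP+FP+FN)=188/262=0.7176
0.7586 > 0.7176 → Model A

Model A


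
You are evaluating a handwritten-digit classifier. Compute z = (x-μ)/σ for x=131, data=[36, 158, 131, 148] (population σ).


μ = 118.25, σ = 48.4581
z = (131 - 118.25)/48.4581 = 0.2631

0.2631


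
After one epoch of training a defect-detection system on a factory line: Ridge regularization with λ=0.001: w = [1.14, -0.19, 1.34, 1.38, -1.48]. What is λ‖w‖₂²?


‖w‖₂² = (1.14)² + (-0.19)² + (1.34)² + (1.38)² + (-1.48)²
     = 1.2996 + 0.0361 + 1.7956 + 1.9044 + 2.1904
     = 7.2261
λ·‖w‖₂² = 0.001·7.2261 = 0.007226

0.007226


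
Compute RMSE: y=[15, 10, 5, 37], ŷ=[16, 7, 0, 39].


MSE = 39/4 = 9.75
RMSE = √(39/4) = 3.1225

3.1225


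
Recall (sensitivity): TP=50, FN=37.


Recall = TP/(TP+FN)
= 50/(50+37)
= 50/87 = 57.47%

57.47%


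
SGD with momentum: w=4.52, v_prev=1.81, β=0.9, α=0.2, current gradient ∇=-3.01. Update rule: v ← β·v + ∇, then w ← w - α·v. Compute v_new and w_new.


v_new = 0.9·1.81 - 3.01 = 1.629 - 3.01 = -1.381
w_new = 4.52 - 0.2·-1.381 = 4.52 + 0.2762 = 4.7962

v_new=-1.381, w_new=4.7962


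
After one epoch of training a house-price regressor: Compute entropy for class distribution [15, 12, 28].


Probabilities: [15/55, 12/55, 28/55] ≈ [0.2727, 0.2182, 0.5091]
H = -((15/55)·log₂(15/55) + (12/55)·log₂(12/55) + (28/55)·log₂(28/55))
  = 1.4863 bits

1.4863 bits


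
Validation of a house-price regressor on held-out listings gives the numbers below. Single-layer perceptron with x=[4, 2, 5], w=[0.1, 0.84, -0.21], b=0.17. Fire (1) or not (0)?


z = (4)·(0.1) + (2)·(0.84) + (5)·(-0.21) + 0.17
  = 1.2
step(z) = 1 (z≥0)

1


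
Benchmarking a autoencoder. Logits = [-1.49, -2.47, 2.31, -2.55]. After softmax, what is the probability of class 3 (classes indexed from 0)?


Exponentials: e^-1.49=0.2254, e^-2.47=0.0846, e^2.31=10.0744, e^-2.55=0.0781
Sum = 10.4625
Softmax = [0.0215, 0.0081, 0.9629, 0.0075]
p[3] = 0.0781/10.4625 = 0.0075

0.0075


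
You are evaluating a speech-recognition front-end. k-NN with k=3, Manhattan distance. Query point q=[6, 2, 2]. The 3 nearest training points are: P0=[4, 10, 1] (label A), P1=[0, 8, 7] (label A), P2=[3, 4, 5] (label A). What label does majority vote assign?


d(q,P0) = 11  (label A)
d(q,P1) = 17  (label A)
d(q,P2) = 8  (label A)
Votes: A=3, B=0
Majority → A

A


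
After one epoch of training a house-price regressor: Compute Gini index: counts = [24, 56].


Probabilities: [24/80, 56/80] ≈ [0.3, 0.7]
Σpᵢ² = (576 + 3136)/80² = 3712/6400
Gini = 1 - Σpᵢ² = 1 - 3712/6400 = 0.42

0.42


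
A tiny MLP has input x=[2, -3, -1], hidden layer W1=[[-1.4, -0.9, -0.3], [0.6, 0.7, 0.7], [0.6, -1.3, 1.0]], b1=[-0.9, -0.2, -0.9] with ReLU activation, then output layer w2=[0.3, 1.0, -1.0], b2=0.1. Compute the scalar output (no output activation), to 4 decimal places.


z1[0] = (-1.4)·(2) + (-0.9)·(-3) + (-0.3)·(-1) - 0.9 = -0.7
z1[1] = (0.6)·(2) + (0.7)·(-3) + (0.7)·(-1) - 0.2 = -1.8
z1[2] = (0.6)·(2) + (-1.3)·(-3) + (1.0)·(-1) - 0.9 = 3.2
h = ReLU(z1) = [0.0, 0.0, 3.2]
output = (0.3)·(0.0) + (1.0)·(0.0) + (-1.0)·(3.2) + 0.1 = -3.1

-3.1


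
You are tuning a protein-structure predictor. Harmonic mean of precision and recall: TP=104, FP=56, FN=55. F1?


Precision = 104/160 = 0.65
Recall = 104/159 = 0.6541
F1 = 2·P·R/(P+R) = 2·TP/(2·TP+FP+FN) = 208/(208+56+55) = 208/319 = 0.652

0.652


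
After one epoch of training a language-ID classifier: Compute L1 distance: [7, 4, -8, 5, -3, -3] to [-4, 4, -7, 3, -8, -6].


d = |7+ 4| + |4-4| + |-8+ 7| + |5-3| + |-3+ 8| + |-3+ 6|
  = 11 + 0 + 1 + 2 + 5 + 3
  = 22

22
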